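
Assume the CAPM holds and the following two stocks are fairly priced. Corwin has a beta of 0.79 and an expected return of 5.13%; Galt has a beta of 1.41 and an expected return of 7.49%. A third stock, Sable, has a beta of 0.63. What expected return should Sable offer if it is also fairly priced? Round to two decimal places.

4.52%

MRP (SML slope) = (7.49% − 5.13%) / (1.41 − 0.79) = 2.36% / 0.62 = 3.8065%
R_f (intercept) = 5.13% − 0.79 × 3.8065% = 2.1229%
E(R_Sable) = R_f + β × MRP = 2.1229% + 0.63 × 3.8065% = 4.52%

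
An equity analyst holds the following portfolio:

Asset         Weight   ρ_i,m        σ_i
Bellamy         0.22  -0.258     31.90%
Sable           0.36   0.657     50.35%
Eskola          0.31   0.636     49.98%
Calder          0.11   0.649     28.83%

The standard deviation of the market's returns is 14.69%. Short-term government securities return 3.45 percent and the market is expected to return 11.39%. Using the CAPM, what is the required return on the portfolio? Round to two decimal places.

15.35%

β_Bellamy = -0.258 × 31.90% / 14.69% = -0.5603
β_Sable = 0.657 × 50.35% / 14.69% = 2.2519
β_Eskola = 0.636 × 49.98% / 14.69% = 2.1639
β_Calder = 0.649 × 28.83% / 14.69% = 1.2737
β_P = Σ w_i β_i = 0.22×-0.5603 + 0.36×2.2519 + 0.31×2.1639 + 0.11×1.2737 = 1.4983
MRP = 11.39% − 3.45% = 7.94%
E(R_P) = R_f + β_P × MRP = 3.45% + 1.4983 × 7.94% = 15.35%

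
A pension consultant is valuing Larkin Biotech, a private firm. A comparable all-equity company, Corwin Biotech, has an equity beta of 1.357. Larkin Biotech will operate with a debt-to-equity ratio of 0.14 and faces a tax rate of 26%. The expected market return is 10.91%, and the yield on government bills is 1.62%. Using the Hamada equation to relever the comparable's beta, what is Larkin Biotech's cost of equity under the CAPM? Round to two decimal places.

15.53%

β_L = β_U × [1 + (1 − t)(D/E)] = 1.357 × [1 + (1 − 0.26) × 0.14]
    = 1.357 × [1 + 0.74 × 0.14] = 1.357 × 1.1036 = 1.4976
MRP = 10.91% − 1.62% = 9.29%
E(R) = R_f + β_L × MRP = 1.62% + 1.4976 × 9.29% = 15.53%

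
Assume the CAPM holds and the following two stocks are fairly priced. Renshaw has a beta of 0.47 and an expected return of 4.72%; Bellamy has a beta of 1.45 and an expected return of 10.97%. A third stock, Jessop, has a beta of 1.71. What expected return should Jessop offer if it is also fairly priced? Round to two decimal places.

12.63%

MRP (SML slope) = (10.97% − 4.72%) / (1.45 − 0.47) = 6.25% / 0.98 = 6.3776%
R_f (intercept) = 4.72% − 0.47 × 6.3776% = 1.7225%
E(R_Jessop) = R_f + β × MRP = 1.7225% + 1.71 × 6.3776% = 12.63%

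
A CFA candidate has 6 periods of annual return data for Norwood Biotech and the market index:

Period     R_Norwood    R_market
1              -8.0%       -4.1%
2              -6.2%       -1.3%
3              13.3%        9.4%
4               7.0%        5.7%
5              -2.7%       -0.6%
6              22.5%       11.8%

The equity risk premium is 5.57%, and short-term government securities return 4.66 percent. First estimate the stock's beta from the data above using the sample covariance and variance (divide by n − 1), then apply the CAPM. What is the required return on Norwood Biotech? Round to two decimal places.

Mean R_i = (-8.0 − 6.2 + 13.3 + 7.0 − 2.7 + 22.5) / 6 = 4.3167%
Mean R_m = (-4.1 − 1.3 + 9.4 + 5.7 − 0.6 + 11.8) / 6 = 3.4833%
Σ(R_i − R̄_i)(R_m − R̄_m) = 382.6817  ⇒  Cov = 382.6817 / 5 = 76.5363
Σ(R_m − R̄_m)² = 206.1483  ⇒  Var(R_m) = 206.1483 / 5 = 41.2297
β = Cov / Var(R_m) = 76.5363 / 41.2297 = 1.8563
E(R) = R_f + β × MRP = 4.66% + 1.8563 × 5.57% = 15.00%

15.00%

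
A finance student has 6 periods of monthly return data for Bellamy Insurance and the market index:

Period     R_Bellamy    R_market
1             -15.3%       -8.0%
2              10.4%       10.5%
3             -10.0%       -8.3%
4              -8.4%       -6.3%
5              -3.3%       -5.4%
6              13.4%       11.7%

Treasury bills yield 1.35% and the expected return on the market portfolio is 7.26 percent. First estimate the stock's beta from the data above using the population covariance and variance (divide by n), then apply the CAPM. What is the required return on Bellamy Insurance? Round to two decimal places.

8.41%

Mean R_i = (-15.3 + 10.4 − 10.0 − 8.4 − 3.3 + 13.4) / 6 = -2.2000%
Mean R_m = (-8.0 + 10.5 − 8.3 − 6.3 − 5.4 + 11.7) / 6 = -0.9667%
Σ(R_i − R̄_i)(R_m − R̄_m) = 529.3600  ⇒  Cov = 529.3600 / 6 = 88.2267
Σ(R_m − R̄_m)² = 443.2733  ⇒  Var(R_m) = 443.2733 / 6 = 73.8789
β = Cov / Var(R_m) = 88.2267 / 73.8789 = 1.1942
MRP = 7.26% − 1.35% = 5.91%
E(R) = R_f + β × MRP = 1.35% + 1.1942 × 5.91% = 8.41%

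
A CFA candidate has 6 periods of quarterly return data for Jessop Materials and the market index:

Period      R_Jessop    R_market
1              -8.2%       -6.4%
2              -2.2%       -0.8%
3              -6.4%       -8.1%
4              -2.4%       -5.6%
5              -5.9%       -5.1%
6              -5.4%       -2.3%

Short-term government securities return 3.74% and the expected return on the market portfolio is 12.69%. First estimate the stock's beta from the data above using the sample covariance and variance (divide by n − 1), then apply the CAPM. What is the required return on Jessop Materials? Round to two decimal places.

Mean R_i = (-8.2 − 2.2 − 6.4 − 2.4 − 5.9 − 5.4) / 6 = -5.0833%
Mean R_m = (-6.4 − 0.8 − 8.1 − 5.6 − 5.1 − 2.3) / 6 = -4.7167%
Σ(R_i − R̄_i)(R_m − R̄_m) = 18.1717  ⇒  Cov = 18.1717 / 5 = 3.6343
Σ(R_m − R̄_m)² = 36.3883  ⇒  Var(R_m) = 36.3883 / 5 = 7.2777
β = Cov / Var(R_m) = 3.6343 / 7.2777 = 0.4994
MRP = 12.69% − 3.74% = 8.95%
E(R) = R_f + β × MRP = 3.74% + 0.4994 × 8.95% = 8.21%

8.21%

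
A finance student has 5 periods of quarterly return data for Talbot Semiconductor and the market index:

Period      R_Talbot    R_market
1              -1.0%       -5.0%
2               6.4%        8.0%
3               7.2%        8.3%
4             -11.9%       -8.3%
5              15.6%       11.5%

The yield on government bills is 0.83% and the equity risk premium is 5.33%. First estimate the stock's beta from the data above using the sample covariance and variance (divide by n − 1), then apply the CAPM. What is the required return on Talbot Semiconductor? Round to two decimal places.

6.66%

Mean R_i = (-1.0 + 6.4 + 7.2 − 11.9 + 15.6) / 5 = 3.2600%
Mean R_m = (-5.0 + 8.0 + 8.3 − 8.3 + 11.5) / 5 = 2.9000%
Σ(R_i − R̄_i)(R_m − R̄_m) = 346.8600  ⇒  Cov = 346.8600 / 4 = 86.7150
Σ(R_m − R̄_m)² = 316.9800  ⇒  Var(R_m) = 316.9800 / 4 = 79.2450
β = Cov / Var(R_m) = 86.7150 / 79.2450 = 1.0943
E(R) = R_f + β × MRP = 0.83% + 1.0943 × 5.33% = 6.66%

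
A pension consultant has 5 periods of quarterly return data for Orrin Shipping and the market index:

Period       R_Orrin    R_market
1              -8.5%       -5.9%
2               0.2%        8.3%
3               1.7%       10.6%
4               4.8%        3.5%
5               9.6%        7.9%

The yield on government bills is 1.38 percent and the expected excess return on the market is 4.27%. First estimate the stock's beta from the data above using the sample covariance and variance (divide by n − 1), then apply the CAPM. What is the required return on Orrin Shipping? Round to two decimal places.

Mean R_i = (-8.5 + 0.2 + 1.7 + 4.8 + 9.6) / 5 = 1.5600%
Mean R_m = (-5.9 + 8.3 + 10.6 + 3.5 + 7.9) / 5 = 4.8800%
Σ(R_i − R̄_i)(R_m − R̄_m) = 124.4060  ⇒  Cov = 124.4060 / 4 = 31.1015
Σ(R_m − R̄_m)² = 171.6480  ⇒  Var(R_m) = 171.6480 / 4 = 42.9120
β = Cov / Var(R_m) = 31.1015 / 42.9120 = 0.7248
E(R) = R_f + β × MRP = 1.38% + 0.7248 × 4.27% = 4.47%

4.47%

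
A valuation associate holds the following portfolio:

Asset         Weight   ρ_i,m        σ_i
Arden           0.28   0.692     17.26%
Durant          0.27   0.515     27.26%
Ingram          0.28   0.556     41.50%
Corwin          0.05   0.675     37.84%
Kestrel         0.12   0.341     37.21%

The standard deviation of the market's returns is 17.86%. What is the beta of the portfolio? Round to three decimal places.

β_Arden = 0.692 × 17.26% / 17.86% = 0.6688
β_Durant = 0.515 × 27.26% / 17.86% = 0.7861
β_Ingram = 0.556 × 41.50% / 17.86% = 1.2919
β_Corwin = 0.675 × 37.84% / 17.86% = 1.4301
β_Kestrel = 0.341 × 37.21% / 17.86% = 0.7104
β_P = Σ w_i β_i = 0.28×0.6688 + 0.27×0.7861 + 0.28×1.2919 + 0.05×1.4301 + 0.12×0.7104 = 0.9180

0.918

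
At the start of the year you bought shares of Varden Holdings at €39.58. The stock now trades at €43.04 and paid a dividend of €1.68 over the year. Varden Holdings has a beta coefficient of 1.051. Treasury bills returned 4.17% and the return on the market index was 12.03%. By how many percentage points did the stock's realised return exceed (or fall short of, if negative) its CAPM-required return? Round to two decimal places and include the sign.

+0.56%

Realised HPR = (P1 + D1 − P0) / P0 = (43.04 + 1.68 − 39.58) / 39.58 = 5.14 / 39.58 = 12.9864%
MRP = 12.03% − 4.17% = 7.86%
CAPM required = R_f + β·MRP = 4.17% + 1.051 × 7.86% = 12.43086%
α = realised − required = 12.9864% − 12.43086% = +0.56%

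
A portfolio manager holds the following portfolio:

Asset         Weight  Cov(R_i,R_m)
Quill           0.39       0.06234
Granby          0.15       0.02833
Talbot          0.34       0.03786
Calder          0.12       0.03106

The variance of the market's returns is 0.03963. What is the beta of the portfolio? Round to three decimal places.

β_Quill = 0.06234 / 0.03963 = 1.5731
β_Granby = 0.02833 / 0.03963 = 0.7149
β_Talbot = 0.03786 / 0.03963 = 0.9553
β_Calder = 0.03106 / 0.03963 = 0.7837
β_P = Σ w_i β_i = 0.39×1.5731 + 0.15×0.7149 + 0.34×0.9553 + 0.12×0.7837 = 1.1396

1.140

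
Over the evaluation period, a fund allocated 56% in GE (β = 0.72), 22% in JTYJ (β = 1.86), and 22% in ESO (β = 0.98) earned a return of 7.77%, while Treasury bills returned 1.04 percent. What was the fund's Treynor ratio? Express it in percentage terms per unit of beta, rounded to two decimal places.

β_P = 0.56×0.72 + 0.22×1.86 + 0.22×0.98 = 1.0280
Treynor = (R_P − R_f) / β_P = (7.77% − 1.04%) / 1.0280 = 6.73% / 1.0280 = 6.55%

6.55%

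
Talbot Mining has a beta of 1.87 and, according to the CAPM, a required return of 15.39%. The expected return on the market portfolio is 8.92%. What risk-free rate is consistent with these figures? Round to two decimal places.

1.48%

E(R) = R_f + β(E(R_m) − R_f) = R_f(1 − β) + β·E(R_m)
15.39% = R_f × (1 − 1.87) + 1.87 × 8.92%
15.39% = R_f × -0.87 + 16.6804%
R_f = (15.39% − 16.6804%) / -0.87 = 1.48%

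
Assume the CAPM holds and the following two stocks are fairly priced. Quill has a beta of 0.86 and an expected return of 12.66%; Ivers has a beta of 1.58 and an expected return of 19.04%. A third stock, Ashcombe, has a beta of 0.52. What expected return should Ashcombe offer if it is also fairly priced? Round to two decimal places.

MRP (SML slope) = (19.04% − 12.66%) / (1.58 − 0.86) = 6.38% / 0.72 = 8.8611%
R_f (intercept) = 12.66% − 0.86 × 8.8611% = 5.0395%
E(R_Ashcombe) = R_f + β × MRP = 5.0395% + 0.52 × 8.8611% = 9.65%

9.65%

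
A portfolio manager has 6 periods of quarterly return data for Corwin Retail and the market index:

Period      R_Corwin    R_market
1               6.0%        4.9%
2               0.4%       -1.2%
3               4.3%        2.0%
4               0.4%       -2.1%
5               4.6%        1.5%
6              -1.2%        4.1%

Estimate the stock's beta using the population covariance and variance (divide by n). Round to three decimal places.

Mean R_i = (6.0 + 0.4 + 4.3 + 0.4 + 4.6 − 1.2) / 6 = 2.4167%
Mean R_m = (4.9 − 1.2 + 2.0 − 2.1 + 1.5 + 4.1) / 6 = 1.5333%
Σ(R_i − R̄_i)(R_m − R̄_m) = 16.4267  ⇒  Cov = 16.4267 / 6 = 2.7378
Σ(R_m − R̄_m)² = 38.8133  ⇒  Var(R_m) = 38.8133 / 6 = 6.4689
β = Cov / Var(R_m) = 2.7378 / 6.4689 = 0.4232

0.423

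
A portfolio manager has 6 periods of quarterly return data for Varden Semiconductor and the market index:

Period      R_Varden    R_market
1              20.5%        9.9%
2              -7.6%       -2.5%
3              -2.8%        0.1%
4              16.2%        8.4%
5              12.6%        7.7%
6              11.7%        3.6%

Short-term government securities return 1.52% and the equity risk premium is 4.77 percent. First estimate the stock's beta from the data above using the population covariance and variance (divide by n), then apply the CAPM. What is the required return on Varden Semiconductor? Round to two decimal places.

11.83%

Mean R_i = (20.5 − 7.6 − 2.8 + 16.2 + 12.6 + 11.7) / 6 = 8.4333%
Mean R_m = (9.9 − 2.5 + 0.1 + 8.4 + 7.7 + 3.6) / 6 = 4.5333%
Σ(R_i − R̄_i)(R_m − R̄_m) = 267.5033  ⇒  Cov = 267.5033 / 6 = 44.5839
Σ(R_m − R̄_m)² = 123.7733  ⇒  Var(R_m) = 123.7733 / 6 = 20.6289
β = Cov / Var(R_m) = 44.5839 / 20.6289 = 2.1612
E(R) = R_f + β × MRP = 1.52% + 2.1612 × 4.77% = 11.83%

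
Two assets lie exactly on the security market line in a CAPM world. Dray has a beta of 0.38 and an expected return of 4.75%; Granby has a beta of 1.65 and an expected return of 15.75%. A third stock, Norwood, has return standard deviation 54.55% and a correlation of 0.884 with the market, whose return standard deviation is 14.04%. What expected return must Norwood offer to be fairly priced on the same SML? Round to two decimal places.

MRP = (15.75% − 4.75%) / (1.65 − 0.38) = 8.6614%
R_f = 4.75% − 0.38 × 8.6614% = 1.4587%
β_Norwood = ρ·σ_i/σ_m = 0.884 × 54.55 / 14.04 = 3.4346
E(R_Norwood) = R_f + β × MRP = 1.4587% + 3.4346 × 8.6614% = 31.21%

31.21%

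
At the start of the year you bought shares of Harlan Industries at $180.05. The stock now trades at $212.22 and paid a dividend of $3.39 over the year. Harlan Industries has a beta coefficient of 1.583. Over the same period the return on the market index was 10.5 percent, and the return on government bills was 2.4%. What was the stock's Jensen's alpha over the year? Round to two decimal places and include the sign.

Realised HPR = (P1 + D1 − P0) / P0 = (212.22 + 3.39 − 180.05) / 180.05 = 35.56 / 180.05 = 19.7501%
MRP = 10.5% − 2.4% = 8.10%
CAPM required = R_f + β·MRP = 2.4% + 1.583 × 8.1% = 15.2223%
α = realised − required = 19.7501% − 15.2223% = +4.53%

+4.53%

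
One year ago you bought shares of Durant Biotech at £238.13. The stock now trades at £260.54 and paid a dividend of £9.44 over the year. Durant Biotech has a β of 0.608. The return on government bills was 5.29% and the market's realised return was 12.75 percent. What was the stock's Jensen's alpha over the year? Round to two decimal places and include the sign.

+3.55%

Realised HPR = (P1 + D1 − P0) / P0 = (260.54 + 9.44 − 238.13) / 238.13 = 31.85 / 238.13 = 13.3750%
MRP = 12.75% − 5.29% = 7.46%
CAPM required = R_f + β·MRP = 5.29% + 0.608 × 7.46% = 9.82568%
α = realised − required = 13.3750% − 9.82568% = +3.55%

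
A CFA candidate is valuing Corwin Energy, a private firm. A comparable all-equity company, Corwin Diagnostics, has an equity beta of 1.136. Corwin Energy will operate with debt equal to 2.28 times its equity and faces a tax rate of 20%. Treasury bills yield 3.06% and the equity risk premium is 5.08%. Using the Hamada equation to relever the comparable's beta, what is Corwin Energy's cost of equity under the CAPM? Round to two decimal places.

19.36%

β_L = β_U × [1 + (1 − t)(D/E)] = 1.136 × [1 + (1 − 0.20) × 2.28]
    = 1.136 × [1 + 0.80 × 2.28] = 1.136 × 2.8240 = 3.2081
E(R) = R_f + β_L × MRP = 3.06% + 3.2081 × 5.08% = 19.36%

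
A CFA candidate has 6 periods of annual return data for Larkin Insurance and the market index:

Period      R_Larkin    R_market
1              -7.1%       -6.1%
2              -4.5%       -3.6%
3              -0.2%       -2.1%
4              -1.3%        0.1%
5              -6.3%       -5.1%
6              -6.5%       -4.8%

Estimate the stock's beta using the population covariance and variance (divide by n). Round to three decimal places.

Mean R_i = (-7.1 − 4.5 − 0.2 − 1.3 − 6.3 − 6.5) / 6 = -4.3167%
Mean R_m = (-6.1 − 3.6 − 2.1 + 0.1 − 5.1 − 4.8) / 6 = -3.6000%
Σ(R_i − R̄_i)(R_m − R̄_m) = 29.8900  ⇒  Cov = 29.8900 / 6 = 4.9817
Σ(R_m − R̄_m)² = 25.8800  ⇒  Var(R_m) = 25.8800 / 6 = 4.3133
β = Cov / Var(R_m) = 4.9817 / 4.3133 = 1.1550

1.155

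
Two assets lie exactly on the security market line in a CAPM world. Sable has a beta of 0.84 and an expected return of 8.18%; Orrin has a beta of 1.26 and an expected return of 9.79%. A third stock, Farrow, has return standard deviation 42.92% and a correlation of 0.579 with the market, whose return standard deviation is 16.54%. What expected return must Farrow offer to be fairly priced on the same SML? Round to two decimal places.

MRP = (9.79% − 8.18%) / (1.26 − 0.84) = 3.8333%
R_f = 8.18% − 0.84 × 3.8333% = 4.9600%
β_Farrow = ρ·σ_i/σ_m = 0.579 × 42.92 / 16.54 = 1.5025
E(R_Farrow) = R_f + β × MRP = 4.9600% + 1.5025 × 3.8333% = 10.72%

10.72%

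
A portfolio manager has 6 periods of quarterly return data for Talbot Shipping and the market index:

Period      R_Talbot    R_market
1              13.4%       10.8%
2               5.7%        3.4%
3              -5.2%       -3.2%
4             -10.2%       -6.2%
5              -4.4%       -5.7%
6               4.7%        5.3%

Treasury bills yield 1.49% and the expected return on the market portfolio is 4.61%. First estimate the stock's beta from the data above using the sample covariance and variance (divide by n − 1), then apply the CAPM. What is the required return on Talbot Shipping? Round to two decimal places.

Mean R_i = (13.4 + 5.7 − 5.2 − 10.2 − 4.4 + 4.7) / 6 = 0.6667%
Mean R_m = (10.8 + 3.4 − 3.2 − 6.2 − 5.7 + 5.3) / 6 = 0.7333%
Σ(R_i − R̄_i)(R_m − R̄_m) = 291.0367  ⇒  Cov = 291.0367 / 5 = 58.2073
Σ(R_m − R̄_m)² = 234.2333  ⇒  Var(R_m) = 234.2333 / 5 = 46.8467
β = Cov / Var(R_m) = 58.2073 / 46.8467 = 1.2425
MRP = 4.61% − 1.49% = 3.12%
E(R) = R_f + β × MRP = 1.49% + 1.2425 × 3.12% = 5.37%

5.37%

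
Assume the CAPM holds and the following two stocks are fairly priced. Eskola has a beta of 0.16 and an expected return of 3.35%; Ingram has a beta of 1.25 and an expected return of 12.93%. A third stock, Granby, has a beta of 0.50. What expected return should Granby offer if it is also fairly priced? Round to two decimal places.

MRP (SML slope) = (12.93% − 3.35%) / (1.25 − 0.16) = 9.58% / 1.09 = 8.7890%
R_f (intercept) = 3.35% − 0.16 × 8.7890% = 1.9438%
E(R_Granby) = R_f + β × MRP = 1.9438% + 0.50 × 8.7890% = 6.34%

6.34%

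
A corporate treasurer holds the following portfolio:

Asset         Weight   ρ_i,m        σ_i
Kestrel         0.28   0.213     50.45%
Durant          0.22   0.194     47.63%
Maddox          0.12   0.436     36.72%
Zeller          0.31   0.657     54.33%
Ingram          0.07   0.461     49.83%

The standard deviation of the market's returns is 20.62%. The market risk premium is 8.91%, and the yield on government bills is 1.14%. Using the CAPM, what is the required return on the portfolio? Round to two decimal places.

β_Kestrel = 0.213 × 50.45% / 20.62% = 0.5211
β_Durant = 0.194 × 47.63% / 20.62% = 0.4481
β_Maddox = 0.436 × 36.72% / 20.62% = 0.7764
β_Zeller = 0.657 × 54.33% / 20.62% = 1.7311
β_Ingram = 0.461 × 49.83% / 20.62% = 1.1140
β_P = Σ w_i β_i = 0.28×0.5211 + 0.22×0.4481 + 0.12×0.7764 + 0.31×1.7311 + 0.07×1.1140 = 0.9523
E(R_P) = R_f + β_P × MRP = 1.14% + 0.9523 × 8.91% = 9.62%

9.62%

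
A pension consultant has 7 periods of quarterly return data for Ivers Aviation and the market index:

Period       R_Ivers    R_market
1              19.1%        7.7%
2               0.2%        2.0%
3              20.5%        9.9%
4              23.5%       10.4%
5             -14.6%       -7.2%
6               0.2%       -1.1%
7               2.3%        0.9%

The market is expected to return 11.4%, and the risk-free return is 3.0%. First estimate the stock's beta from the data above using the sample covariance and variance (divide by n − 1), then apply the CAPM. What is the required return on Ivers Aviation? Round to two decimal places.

Mean R_i = (19.1 + 0.2 + 20.5 + 23.5 − 14.6 + 0.2 + 2.3) / 7 = 7.3143%
Mean R_m = (7.7 + 2.0 + 9.9 + 10.4 − 7.2 − 1.1 + 0.9) / 7 = 3.2286%
Σ(R_i − R̄_i)(R_m − R̄_m) = 536.4871  ⇒  Cov = 536.4871 / 6 = 89.4145
Σ(R_m − R̄_m)² = 250.3543  ⇒  Var(R_m) = 250.3543 / 6 = 41.7257
β = Cov / Var(R_m) = 89.4145 / 41.7257 = 2.1429
MRP = 11.4% − 3.0% = 8.40%
E(R) = R_f + β × MRP = 3.0% + 2.1429 × 8.4% = 21.00%

21.00%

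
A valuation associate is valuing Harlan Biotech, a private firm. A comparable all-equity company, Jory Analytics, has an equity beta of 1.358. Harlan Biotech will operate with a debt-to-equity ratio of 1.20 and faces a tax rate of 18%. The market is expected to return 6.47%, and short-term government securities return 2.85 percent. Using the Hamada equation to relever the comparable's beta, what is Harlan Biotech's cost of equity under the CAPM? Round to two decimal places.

β_L = β_U × [1 + (1 − t)(D/E)] = 1.358 × [1 + (1 − 0.18) × 1.20]
    = 1.358 × [1 + 0.82 × 1.20] = 1.358 × 1.9840 = 2.6943
MRP = 6.47% − 2.85% = 3.62%
E(R) = R_f + β_L × MRP = 2.85% + 2.6943 × 3.62% = 12.60%

12.60%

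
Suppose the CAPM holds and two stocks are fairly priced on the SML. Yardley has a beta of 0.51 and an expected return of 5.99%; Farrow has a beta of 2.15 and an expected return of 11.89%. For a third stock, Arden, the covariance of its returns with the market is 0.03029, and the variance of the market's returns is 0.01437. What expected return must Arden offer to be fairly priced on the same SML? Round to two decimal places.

MRP = (11.89% − 5.99%) / (2.15 − 0.51) = 3.5976%
R_f = 5.99% − 0.51 × 3.5976% = 4.1552%
β_Arden = Cov / Var(R_m) = 0.03029 / 0.01437 = 2.1079
E(R_Arden) = R_f + β × MRP = 4.1552% + 2.1079 × 3.5976% = 11.74%

11.74%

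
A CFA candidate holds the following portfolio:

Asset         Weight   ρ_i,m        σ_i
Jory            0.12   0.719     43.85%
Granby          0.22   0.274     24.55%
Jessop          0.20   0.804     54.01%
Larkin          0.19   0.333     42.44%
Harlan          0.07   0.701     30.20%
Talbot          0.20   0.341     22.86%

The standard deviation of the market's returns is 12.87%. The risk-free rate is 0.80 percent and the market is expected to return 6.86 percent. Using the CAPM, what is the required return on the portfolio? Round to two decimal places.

10.06%

β_Jory = 0.719 × 43.85% / 12.87% = 2.4497
β_Granby = 0.274 × 24.55% / 12.87% = 0.5227
β_Jessop = 0.804 × 54.01% / 12.87% = 3.3741
β_Larkin = 0.333 × 42.44% / 12.87% = 1.0981
β_Harlan = 0.701 × 30.20% / 12.87% = 1.6449
β_Talbot = 0.341 × 22.86% / 12.87% = 0.6057
β_P = Σ w_i β_i = 0.12×2.4497 + 0.22×0.5227 + 0.20×3.3741 + 0.19×1.0981 + 0.07×1.6449 + 0.20×0.6057 = 1.5287
MRP = 6.86% − 0.80% = 6.06%
E(R_P) = R_f + β_P × MRP = 0.80% + 1.5287 × 6.06% = 10.06%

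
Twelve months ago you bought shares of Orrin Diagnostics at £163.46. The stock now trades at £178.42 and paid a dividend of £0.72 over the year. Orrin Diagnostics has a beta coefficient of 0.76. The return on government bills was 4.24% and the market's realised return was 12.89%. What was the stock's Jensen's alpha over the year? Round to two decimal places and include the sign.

Realised HPR = (P1 + D1 − P0) / P0 = (178.42 + 0.72 − 163.46) / 163.46 = 15.68 / 163.46 = 9.5926%
MRP = 12.89% − 4.24% = 8.65%
CAPM required = R_f + β·MRP = 4.24% + 0.76 × 8.65% = 10.8140%
α = realised − required = 9.5926% − 10.8140% = -1.22%

-1.22%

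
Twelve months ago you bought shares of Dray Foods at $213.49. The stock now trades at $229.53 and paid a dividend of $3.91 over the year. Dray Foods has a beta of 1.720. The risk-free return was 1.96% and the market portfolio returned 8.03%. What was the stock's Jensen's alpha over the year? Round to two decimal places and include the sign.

-3.06%

Realised HPR = (P1 + D1 − P0) / P0 = (229.53 + 3.91 − 213.49) / 213.49 = 19.95 / 213.49 = 9.3447%
MRP = 8.03% − 1.96% = 6.07%
CAPM required = R_f + β·MRP = 1.96% + 1.720 × 6.07% = 12.40040%
α = realised − required = 9.3447% − 12.40040% = -3.06%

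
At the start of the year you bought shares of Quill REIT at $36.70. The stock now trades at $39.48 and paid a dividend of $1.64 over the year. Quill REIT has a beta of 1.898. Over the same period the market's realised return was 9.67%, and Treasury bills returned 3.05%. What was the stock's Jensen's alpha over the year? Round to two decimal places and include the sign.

Realised HPR = (P1 + D1 − P0) / P0 = (39.48 + 1.64 − 36.70) / 36.70 = 4.42 / 36.70 = 12.0436%
MRP = 9.67% − 3.05% = 6.62%
CAPM required = R_f + β·MRP = 3.05% + 1.898 × 6.62% = 15.61476%
α = realised − required = 12.0436% − 15.61476% = -3.57%

-3.57%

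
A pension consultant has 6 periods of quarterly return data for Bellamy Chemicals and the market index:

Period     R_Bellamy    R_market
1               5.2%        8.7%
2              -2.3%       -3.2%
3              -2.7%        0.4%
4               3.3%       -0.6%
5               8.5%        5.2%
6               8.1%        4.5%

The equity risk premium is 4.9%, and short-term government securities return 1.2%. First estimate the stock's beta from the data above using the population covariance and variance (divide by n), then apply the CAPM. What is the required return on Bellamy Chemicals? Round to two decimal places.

Mean R_i = (5.2 − 2.3 − 2.7 + 3.3 + 8.5 + 8.1) / 6 = 3.3500%
Mean R_m = (8.7 − 3.2 + 0.4 − 0.6 + 5.2 + 4.5) / 6 = 2.5000%
Σ(R_i − R̄_i)(R_m − R̄_m) = 79.9400  ⇒  Cov = 79.9400 / 6 = 13.3233
Σ(R_m − R̄_m)² = 96.2400  ⇒  Var(R_m) = 96.2400 / 6 = 16.0400
β = Cov / Var(R_m) = 13.3233 / 16.0400 = 0.8306
E(R) = R_f + β × MRP = 1.2% + 0.8306 × 4.9% = 5.27%

5.27%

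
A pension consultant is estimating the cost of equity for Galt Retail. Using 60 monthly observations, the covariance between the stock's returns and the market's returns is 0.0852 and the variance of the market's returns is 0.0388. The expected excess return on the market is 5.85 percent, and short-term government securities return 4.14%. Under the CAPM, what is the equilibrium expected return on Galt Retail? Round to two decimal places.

16.99%

β = Cov(R_i, R_m) / Var(R_m) = 0.0852 / 0.0388 = 2.1959
E(R) = R_f + β × MRP = 4.14% + 2.1959 × 5.85% = 16.99%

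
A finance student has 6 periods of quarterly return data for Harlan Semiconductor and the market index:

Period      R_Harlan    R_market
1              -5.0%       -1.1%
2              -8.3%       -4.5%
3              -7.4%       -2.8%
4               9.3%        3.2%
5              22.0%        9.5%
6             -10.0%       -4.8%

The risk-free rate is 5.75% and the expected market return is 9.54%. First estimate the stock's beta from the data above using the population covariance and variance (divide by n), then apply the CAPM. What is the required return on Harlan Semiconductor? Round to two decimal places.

14.44%

Mean R_i = (-5.0 − 8.3 − 7.4 + 9.3 + 22.0 − 10.0) / 6 = 0.1000%
Mean R_m = (-1.1 − 4.5 − 2.8 + 3.2 + 9.5 − 4.8) / 6 = -0.0833%
Σ(R_i − R̄_i)(R_m − R̄_m) = 350.3800  ⇒  Cov = 350.3800 / 6 = 58.3967
Σ(R_m − R̄_m)² = 152.7883  ⇒  Var(R_m) = 152.7883 / 6 = 25.4647
β = Cov / Var(R_m) = 58.3967 / 25.4647 = 2.2932
MRP = 9.54% − 5.75% = 3.79%
E(R) = R_f + β × MRP = 5.75% + 2.2932 × 3.79% = 14.44%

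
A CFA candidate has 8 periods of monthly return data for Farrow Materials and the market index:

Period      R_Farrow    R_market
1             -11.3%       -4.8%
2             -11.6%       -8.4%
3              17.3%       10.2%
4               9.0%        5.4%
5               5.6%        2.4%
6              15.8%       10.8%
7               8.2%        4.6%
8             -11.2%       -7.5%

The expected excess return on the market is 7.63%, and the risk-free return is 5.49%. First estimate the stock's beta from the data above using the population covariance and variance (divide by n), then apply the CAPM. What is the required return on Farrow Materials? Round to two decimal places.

Mean R_i = (-11.3 − 11.6 + 17.3 + 9.0 + 5.6 + 15.8 + 8.2 − 11.2) / 8 = 2.7250%
Mean R_m = (-4.8 − 8.4 + 10.2 + 5.4 + 2.4 + 10.8 + 4.6 − 7.5) / 8 = 1.5875%
Σ(R_i − R̄_i)(R_m − R̄_m) = 647.9325  ⇒  Cov = 647.9325 / 8 = 80.9916
Σ(R_m − R̄_m)² = 406.4488  ⇒  Var(R_m) = 406.4488 / 8 = 50.8061
β = Cov / Var(R_m) = 80.9916 / 50.8061 = 1.5941
E(R) = R_f + β × MRP = 5.49% + 1.5941 × 7.63% = 17.65%

17.65%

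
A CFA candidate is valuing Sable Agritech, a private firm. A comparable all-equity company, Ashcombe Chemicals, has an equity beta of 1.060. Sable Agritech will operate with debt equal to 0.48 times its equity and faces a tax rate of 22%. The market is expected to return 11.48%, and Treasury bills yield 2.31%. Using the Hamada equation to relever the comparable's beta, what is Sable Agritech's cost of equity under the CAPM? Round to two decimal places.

15.67%

β_L = β_U × [1 + (1 − t)(D/E)] = 1.060 × [1 + (1 − 0.22) × 0.48]
    = 1.060 × [1 + 0.78 × 0.48] = 1.060 × 1.3744 = 1.4569
MRP = 11.48% − 2.31% = 9.17%
E(R) = R_f + β_L × MRP = 2.31% + 1.4569 × 9.17% = 15.67%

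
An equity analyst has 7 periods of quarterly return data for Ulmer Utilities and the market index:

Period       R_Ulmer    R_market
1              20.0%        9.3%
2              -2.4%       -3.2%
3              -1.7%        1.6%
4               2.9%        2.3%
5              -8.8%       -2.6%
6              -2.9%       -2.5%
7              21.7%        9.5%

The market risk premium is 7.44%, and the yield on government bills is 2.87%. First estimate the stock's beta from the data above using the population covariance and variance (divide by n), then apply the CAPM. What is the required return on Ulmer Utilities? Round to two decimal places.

Mean R_i = (20.0 − 2.4 − 1.7 + 2.9 − 8.8 − 2.9 + 21.7) / 7 = 4.1143%
Mean R_m = (9.3 − 3.2 + 1.6 + 2.3 − 2.6 − 2.5 + 9.5) / 7 = 2.0571%
Σ(R_i − R̄_i)(R_m − R̄_m) = 374.6643  ⇒  Cov = 374.6643 / 7 = 53.5235
Σ(R_m − R̄_m)² = 178.2171  ⇒  Var(R_m) = 178.2171 / 7 = 25.4596
β = Cov / Var(R_m) = 53.5235 / 25.4596 = 2.1023
E(R) = R_f + β × MRP = 2.87% + 2.1023 × 7.44% = 18.51%

18.51%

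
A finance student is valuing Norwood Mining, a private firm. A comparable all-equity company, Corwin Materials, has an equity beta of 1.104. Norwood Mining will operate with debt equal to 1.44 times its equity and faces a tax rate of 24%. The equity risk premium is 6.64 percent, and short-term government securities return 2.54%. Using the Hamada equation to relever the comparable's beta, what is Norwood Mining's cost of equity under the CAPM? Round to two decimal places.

β_L = β_U × [1 + (1 − t)(D/E)] = 1.104 × [1 + (1 − 0.24) × 1.44]
    = 1.104 × [1 + 0.76 × 1.44] = 1.104 × 2.0944 = 2.3122
E(R) = R_f + β_L × MRP = 2.54% + 2.3122 × 6.64% = 17.89%

17.89%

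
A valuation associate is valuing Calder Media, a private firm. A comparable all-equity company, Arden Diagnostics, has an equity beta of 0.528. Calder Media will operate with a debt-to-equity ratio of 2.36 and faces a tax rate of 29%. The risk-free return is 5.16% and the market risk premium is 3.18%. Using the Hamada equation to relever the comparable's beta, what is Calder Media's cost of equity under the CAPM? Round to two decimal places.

β_L = β_U × [1 + (1 − t)(D/E)] = 0.528 × [1 + (1 − 0.29) × 2.36]
    = 0.528 × [1 + 0.71 × 2.36] = 0.528 × 2.6756 = 1.4127
E(R) = R_f + β_L × MRP = 5.16% + 1.4127 × 3.18% = 9.65%

9.65%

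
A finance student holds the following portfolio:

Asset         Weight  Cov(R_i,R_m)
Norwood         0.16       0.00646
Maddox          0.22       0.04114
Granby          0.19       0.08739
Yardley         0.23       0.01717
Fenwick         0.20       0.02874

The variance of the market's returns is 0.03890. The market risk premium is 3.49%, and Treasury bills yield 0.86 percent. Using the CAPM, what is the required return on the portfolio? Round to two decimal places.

β_Norwood = 0.00646 / 0.03890 = 0.1661
β_Maddox = 0.04114 / 0.03890 = 1.0576
β_Granby = 0.08739 / 0.03890 = 2.2465
β_Yardley = 0.01717 / 0.03890 = 0.4414
β_Fenwick = 0.02874 / 0.03890 = 0.7388
β_P = Σ w_i β_i = 0.16×0.1661 + 0.22×1.0576 + 0.19×2.2465 + 0.23×0.4414 + 0.20×0.7388 = 0.9354
E(R_P) = R_f + β_P × MRP = 0.86% + 0.9354 × 3.49% = 4.12%

4.12%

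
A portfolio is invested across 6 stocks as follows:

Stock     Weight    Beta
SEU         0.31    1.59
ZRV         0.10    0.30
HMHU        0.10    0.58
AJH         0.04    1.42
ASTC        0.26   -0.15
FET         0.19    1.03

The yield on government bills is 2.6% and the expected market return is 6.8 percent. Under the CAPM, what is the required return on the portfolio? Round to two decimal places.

5.94%

β_P = Σ w_i β_i = 0.31×1.59 + 0.10×0.30 + 0.10×0.58 + 0.04×1.42 + 0.26×-0.15 + 0.19×1.03 = 0.7944
MRP = 6.8% − 2.6% = 4.20%
E(R_P) = R_f + β_P × MRP = 2.6% + 0.7944 × 4.2% = 5.94%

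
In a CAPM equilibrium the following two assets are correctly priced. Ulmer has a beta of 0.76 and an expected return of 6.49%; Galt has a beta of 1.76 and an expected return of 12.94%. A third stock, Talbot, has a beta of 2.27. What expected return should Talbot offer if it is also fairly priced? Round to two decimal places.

16.23%

MRP (SML slope) = (12.94% − 6.49%) / (1.76 − 0.76) = 6.45% / 1.00 = 6.4500%
R_f (intercept) = 6.49% − 0.76 × 6.4500% = 1.5880%
E(R_Talbot) = R_f + β × MRP = 1.5880% + 2.27 × 6.4500% = 16.23%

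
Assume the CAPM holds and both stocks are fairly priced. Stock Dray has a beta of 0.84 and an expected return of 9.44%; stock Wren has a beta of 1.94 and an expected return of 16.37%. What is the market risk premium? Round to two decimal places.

6.30%

Both satisfy E(R) = R_f + β·MRP, so the slope of the SML is
MRP = (16.37% − 9.44%) / (1.94 − 0.84) = 6.93% / 1.10 = 6.3000%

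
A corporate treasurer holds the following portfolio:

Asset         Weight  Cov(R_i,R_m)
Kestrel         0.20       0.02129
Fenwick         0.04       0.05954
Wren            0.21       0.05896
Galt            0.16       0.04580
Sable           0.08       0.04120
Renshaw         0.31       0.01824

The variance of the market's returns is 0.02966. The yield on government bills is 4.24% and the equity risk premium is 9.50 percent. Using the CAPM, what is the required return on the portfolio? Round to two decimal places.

15.55%

β_Kestrel = 0.02129 / 0.02966 = 0.7178
β_Fenwick = 0.05954 / 0.02966 = 2.0074
β_Wren = 0.05896 / 0.02966 = 1.9879
β_Galt = 0.04580 / 0.02966 = 1.5442
β_Sable = 0.04120 / 0.02966 = 1.3891
β_Renshaw = 0.01824 / 0.02966 = 0.6150
β_P = Σ w_i β_i = 0.20×0.7178 + 0.04×2.0074 + 0.21×1.9879 + 0.16×1.5442 + 0.08×1.3891 + 0.31×0.6150 = 1.1902
E(R_P) = R_f + β_P × MRP = 4.24% + 1.1902 × 9.50% = 15.55%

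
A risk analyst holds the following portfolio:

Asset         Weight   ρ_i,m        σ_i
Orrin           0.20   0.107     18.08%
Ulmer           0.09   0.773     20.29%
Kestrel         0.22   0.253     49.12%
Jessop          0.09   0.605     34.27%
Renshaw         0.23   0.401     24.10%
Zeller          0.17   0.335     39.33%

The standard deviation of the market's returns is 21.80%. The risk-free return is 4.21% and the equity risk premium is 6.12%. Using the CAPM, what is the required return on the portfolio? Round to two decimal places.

β_Orrin = 0.107 × 18.08% / 21.80% = 0.0887
β_Ulmer = 0.773 × 20.29% / 21.80% = 0.7195
β_Kestrel = 0.253 × 49.12% / 21.80% = 0.5701
β_Jessop = 0.605 × 34.27% / 21.80% = 0.9511
β_Renshaw = 0.401 × 24.10% / 21.80% = 0.4433
β_Zeller = 0.335 × 39.33% / 21.80% = 0.6044
β_P = Σ w_i β_i = 0.20×0.0887 + 0.09×0.7195 + 0.22×0.5701 + 0.09×0.9511 + 0.23×0.4433 + 0.17×0.6044 = 0.4982
E(R_P) = R_f + β_P × MRP = 4.21% + 0.4982 × 6.12% = 7.26%

7.26%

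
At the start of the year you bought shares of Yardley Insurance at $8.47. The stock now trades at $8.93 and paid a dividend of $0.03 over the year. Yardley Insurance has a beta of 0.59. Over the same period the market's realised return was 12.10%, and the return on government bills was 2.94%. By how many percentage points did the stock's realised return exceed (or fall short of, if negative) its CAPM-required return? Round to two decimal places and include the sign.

Realised HPR = (P1 + D1 − P0) / P0 = (8.93 + 0.03 − 8.47) / 8.47 = 0.49 / 8.47 = 5.7851%
MRP = 12.10% − 2.94% = 9.16%
CAPM required = R_f + β·MRP = 2.94% + 0.59 × 9.16% = 8.3444%
α = realised − required = 5.7851% − 8.3444% = -2.56%

-2.56%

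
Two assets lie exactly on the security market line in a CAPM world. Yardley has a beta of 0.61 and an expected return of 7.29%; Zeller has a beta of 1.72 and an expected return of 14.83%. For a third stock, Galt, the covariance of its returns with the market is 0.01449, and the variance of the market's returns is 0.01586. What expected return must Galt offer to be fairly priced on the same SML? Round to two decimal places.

MRP = (14.83% − 7.29%) / (1.72 − 0.61) = 6.7928%
R_f = 7.29% − 0.61 × 6.7928% = 3.1464%
β_Galt = Cov / Var(R_m) = 0.01449 / 0.01586 = 0.9136
E(R_Galt) = R_f + β × MRP = 3.1464% + 0.9136 × 6.7928% = 9.35%

9.35%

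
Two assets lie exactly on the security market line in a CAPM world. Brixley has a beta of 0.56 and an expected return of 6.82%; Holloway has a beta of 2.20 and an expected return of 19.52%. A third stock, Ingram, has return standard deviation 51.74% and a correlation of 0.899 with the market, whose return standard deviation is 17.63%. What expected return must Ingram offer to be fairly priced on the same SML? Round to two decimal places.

22.91%

MRP = (19.52% − 6.82%) / (2.20 − 0.56) = 7.7439%
R_f = 6.82% − 0.56 × 7.7439% = 2.4834%
β_Ingram = ρ·σ_i/σ_m = 0.899 × 51.74 / 17.63 = 2.6384
E(R_Ingram) = R_f + β × MRP = 2.4834% + 2.6384 × 7.7439% = 22.91%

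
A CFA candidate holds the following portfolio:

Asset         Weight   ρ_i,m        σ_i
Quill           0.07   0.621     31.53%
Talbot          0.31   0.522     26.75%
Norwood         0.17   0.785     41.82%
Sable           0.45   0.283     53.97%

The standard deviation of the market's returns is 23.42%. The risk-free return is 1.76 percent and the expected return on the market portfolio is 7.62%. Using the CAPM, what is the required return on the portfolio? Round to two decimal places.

β_Quill = 0.621 × 31.53% / 23.42% = 0.8360
β_Talbot = 0.522 × 26.75% / 23.42% = 0.5962
β_Norwood = 0.785 × 41.82% / 23.42% = 1.4017
β_Sable = 0.283 × 53.97% / 23.42% = 0.6522
β_P = Σ w_i β_i = 0.07×0.8360 + 0.31×0.5962 + 0.17×1.4017 + 0.45×0.6522 = 0.7751
MRP = 7.62% − 1.76% = 5.86%
E(R_P) = R_f + β_P × MRP = 1.76% + 0.7751 × 5.86% = 6.30%

6.30%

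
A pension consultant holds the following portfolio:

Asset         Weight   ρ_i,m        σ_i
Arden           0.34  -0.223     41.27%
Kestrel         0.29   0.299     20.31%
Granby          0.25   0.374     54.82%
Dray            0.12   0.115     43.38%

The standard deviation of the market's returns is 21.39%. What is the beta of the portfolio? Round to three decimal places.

β_Arden = -0.223 × 41.27% / 21.39% = -0.4303
β_Kestrel = 0.299 × 20.31% / 21.39% = 0.2839
β_Granby = 0.374 × 54.82% / 21.39% = 0.9585
β_Dray = 0.115 × 43.38% / 21.39% = 0.2332
β_P = Σ w_i β_i = 0.34×-0.4303 + 0.29×0.2839 + 0.25×0.9585 + 0.12×0.2332 = 0.2036

0.204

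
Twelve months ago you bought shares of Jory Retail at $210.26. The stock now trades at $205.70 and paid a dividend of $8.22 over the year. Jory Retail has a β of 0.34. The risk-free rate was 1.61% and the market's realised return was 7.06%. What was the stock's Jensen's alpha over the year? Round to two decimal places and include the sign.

Realised HPR = (P1 + D1 − P0) / P0 = (205.70 + 8.22 − 210.26) / 210.26 = 3.66 / 210.26 = 1.7407%
MRP = 7.06% − 1.61% = 5.45%
CAPM required = R_f + β·MRP = 1.61% + 0.34 × 5.45% = 3.4630%
α = realised − required = 1.7407% − 3.4630% = -1.72%

-1.72%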